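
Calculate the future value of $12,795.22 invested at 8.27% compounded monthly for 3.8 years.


Compound interest formula: A = P(1 + r/n)^(nt)
A = $12,795.22 × (1 + 0.0827/12)^(12 × 3.8)
Growth factor: (1 + 0.0827/12)^45.6 = 1.3677705
A = $12,795.22 × 1.3677705
A = $17,500.92

A = P(1 + r/n)^(nt) = $17,500.92


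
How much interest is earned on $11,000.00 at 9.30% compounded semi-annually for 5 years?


Compound interest earned = final amount − principal.
A = P(1 + r/n)^(nt) = $11,000.00 × (1 + 0.093/2)^(2 × 5) = $17,329.46
Interest = A − P = $17,329.46 − $11,000.00 = $6,329.46

Interest = A - P = $6,329.46


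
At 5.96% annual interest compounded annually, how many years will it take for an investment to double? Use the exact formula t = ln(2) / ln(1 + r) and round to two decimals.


Doubling condition: (1 + r)^t = 2
Take ln of both sides: t × ln(1 + r) = ln(2)
t = ln(2) / ln(1 + r)
t = 0.693147 / 0.057891
t = 11.97

t = ln(2) / ln(1 + r) = 11.97 years


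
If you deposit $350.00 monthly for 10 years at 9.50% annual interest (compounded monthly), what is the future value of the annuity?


Future value of an ordinary annuity: FV = PMT × ((1 + r)^n − 1) / r
Monthly rate r = 0.095/12 ≈ 0.00791667, n = 120
FV = $350.00 × ((1 + 0.095/12)^120 − 1) / (0.095/12)
FV = $350.00 × 199.080682
FV = $69,678.24

FV = PMT × ((1+r)^n - 1)/r = $69,678.24


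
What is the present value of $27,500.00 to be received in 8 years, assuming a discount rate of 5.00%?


Present value formula: PV = FV / (1 + r)^t
PV = $27,500.00 / (1 + 0.05)^8
PV = $27,500.00 / 1.4774554
PV = $18,613.08

PV = FV / (1 + r)^t = $18,613.08


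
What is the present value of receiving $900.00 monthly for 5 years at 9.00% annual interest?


Present value of an ordinary annuity: PV = PMT × (1 − (1 + r)^(−n)) / r
Monthly rate r = 0.09/12 = 0.0075, n = 60
PV = $900.00 × (1 − (1 + 0.09/12)^(−60)) / (0.09/12)
PV = $900.00 × 48.173374
PV = $43,356.04

PV = PMT × (1-(1+r)^(-n))/r = $43,356.04


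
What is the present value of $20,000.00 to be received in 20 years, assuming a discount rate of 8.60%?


Present value formula: PV = FV / (1 + r)^t
PV = $20,000.00 / (1 + 0.086)^20
PV = $20,000.00 / 5.207107
PV = $3,840.90

PV = FV / (1 + r)^t = $3,840.90


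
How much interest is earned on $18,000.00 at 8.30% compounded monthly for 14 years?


Compound interest earned = final amount − principal.
A = P(1 + r/n)^(nt) = $18,000.00 × (1 + 0.083/12)^(12 × 14) = $57,304.07
Interest = A − P = $57,304.07 − $18,000.00 = $39,304.07

Interest = A - P = $39,304.07


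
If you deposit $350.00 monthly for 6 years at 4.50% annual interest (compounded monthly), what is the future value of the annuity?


Future value of an ordinary annuity: FV = PMT × ((1 + r)^n − 1) / r
Monthly rate r = 0.045/12 = 0.00375, n = 72
FV = $350.00 × ((1 + 0.045/12)^72 − 1) / (0.045/12)
FV = $350.00 × 82.480827
FV = $28,868.29

FV = PMT × ((1+r)^n - 1)/r = $28,868.29


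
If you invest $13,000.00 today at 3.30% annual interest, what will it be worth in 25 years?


Future value formula: FV = PV × (1 + r)^t
FV = $13,000.00 × (1 + 0.033)^25
FV = $13,000.00 × 2.251687
FV = $29,271.93

FV = PV × (1 + r)^t = $29,271.93


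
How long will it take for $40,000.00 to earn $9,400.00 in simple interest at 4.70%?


Rearrange the simple interest formula for t:
I = P × r × t  ⇒  t = I / (P × r)
t = $9,400.00 / ($40,000.00 × 0.047)
t = 5

t = I/(P×r) = 5 years


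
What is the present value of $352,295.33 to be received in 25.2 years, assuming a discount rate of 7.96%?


Present value formula: PV = FV / (1 + r)^t
PV = $352,295.33 / (1 + 0.0796)^25.2
PV = $352,295.33 / 6.890083
PV = $51,130.78

PV = FV / (1 + r)^t = $51,130.78


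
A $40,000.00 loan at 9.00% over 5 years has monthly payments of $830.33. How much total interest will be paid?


Total paid over the life of the loan = PMT × n.
Total paid = $830.33 × 60 = $49,819.80
Total interest = total paid − principal = $49,819.80 − $40,000.00 = $9,819.80

Total interest = (PMT × n) - PV = $9,819.80


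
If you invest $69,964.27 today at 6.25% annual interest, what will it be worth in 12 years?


Future value formula: FV = PV × (1 + r)^t
FV = $69,964.27 × (1 + 0.0625)^12
FV = $69,964.27 × 2.069890
FV = $144,818.34

FV = PV × (1 + r)^t = $144,818.34


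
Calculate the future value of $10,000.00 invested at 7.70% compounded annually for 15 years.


Compound interest formula: A = P(1 + r/n)^(nt)
A = $10,000.00 × (1 + 0.077/1)^(1 × 15)
Growth factor: (1 + 0.077/1)^15 = 3.042535
A = $10,000.00 × 3.042535
A = $30,425.35

A = P(1 + r/n)^(nt) = $30,425.35


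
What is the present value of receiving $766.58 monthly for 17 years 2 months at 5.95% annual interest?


Present value of an ordinary annuity: PV = PMT × (1 − (1 + r)^(−n)) / r
Monthly rate r = 0.0595/12 ≈ 0.00495833, n = 206
PV = $766.58 × (1 − (1 + 0.0595/12)^(−206)) / (0.0595/12)
PV = $766.58 × 128.875072
PV = $98,793.05

PV = PMT × (1-(1+r)^(-n))/r = $98,793.05


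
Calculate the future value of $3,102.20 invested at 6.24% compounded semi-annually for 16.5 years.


Compound interest formula: A = P(1 + r/n)^(nt)
A = $3,102.20 × (1 + 0.0624/2)^(2 × 16.5)
Growth factor: (1 + 0.0624/2)^33 = 2.756232
A = $3,102.20 × 2.756232
A = $8,550.38

A = P(1 + r/n)^(nt) = $8,550.38


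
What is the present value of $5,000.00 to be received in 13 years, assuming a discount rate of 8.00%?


Present value formula: PV = FV / (1 + r)^t
PV = $5,000.00 / (1 + 0.08)^13
PV = $5,000.00 / 2.719624
PV = $1,838.49

PV = FV / (1 + r)^t = $1,838.49


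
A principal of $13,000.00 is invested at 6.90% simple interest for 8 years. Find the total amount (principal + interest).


Total amount formula: A = P(1 + rt) = P + P·r·t
Interest: I = P × r × t = $13,000.00 × 0.069 × 8 = $7,176.00
A = P + I = $13,000.00 + $7,176.00 = $20,176.00

A = P + I = P(1 + rt) = $20,176.00


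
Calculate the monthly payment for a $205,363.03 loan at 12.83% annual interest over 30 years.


Loan payment formula: PMT = PV × r / (1 − (1 + r)^(−n))
Monthly rate r = 0.1283/12 ≈ 0.01069167, n = 360 months
Denominator: 1 − (1 + 0.1283/12)^(−360) = 0.978259
PMT = $205,363.03 × (0.1283/12) / 0.978259
PMT = $2,244.47 per month

PMT = PV × r / (1-(1+r)^(-n)) = $2,244.47/month


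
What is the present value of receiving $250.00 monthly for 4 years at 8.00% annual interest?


Present value of an ordinary annuity: PV = PMT × (1 − (1 + r)^(−n)) / r
Monthly rate r = 0.08/12 ≈ 0.00666667, n = 48
PV = $250.00 × (1 − (1 + 0.08/12)^(−48)) / (0.08/12)
PV = $250.00 × 40.961913
PV = $10,240.48

PV = PMT × (1-(1+r)^(-n))/r = $10,240.48


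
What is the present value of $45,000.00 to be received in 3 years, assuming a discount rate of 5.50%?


Present value formula: PV = FV / (1 + r)^t
PV = $45,000.00 / (1 + 0.055)^3
PV = $45,000.00 / 1.1742414
PV = $38,322.61

PV = FV / (1 + r)^t = $38,322.61


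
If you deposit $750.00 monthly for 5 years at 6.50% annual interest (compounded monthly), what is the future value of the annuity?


Future value of an ordinary annuity: FV = PMT × ((1 + r)^n − 1) / r
Monthly rate r = 0.065/12 ≈ 0.00541667, n = 60
FV = $750.00 × ((1 + 0.065/12)^60 − 1) / (0.065/12)
FV = $750.00 × 70.673968
FV = $53,005.48

FV = PMT × ((1+r)^n - 1)/r = $53,005.48


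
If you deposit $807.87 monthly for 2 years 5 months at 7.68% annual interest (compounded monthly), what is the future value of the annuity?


Future value of an ordinary annuity: FV = PMT × ((1 + r)^n − 1) / r
Monthly rate r = 0.0768/12 = 0.0064, n = 29
FV = $807.87 × ((1 + 0.0768/12)^29 − 1) / (0.0768/12)
FV = $807.87 × 31.754498
FV = $25,653.51

FV = PMT × ((1+r)^n - 1)/r = $25,653.51


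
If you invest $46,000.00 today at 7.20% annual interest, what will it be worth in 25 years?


Future value formula: FV = PV × (1 + r)^t
FV = $46,000.00 × (1 + 0.072)^25
FV = $46,000.00 × 5.686822
FV = $261,593.81

FV = PV × (1 + r)^t = $261,593.81


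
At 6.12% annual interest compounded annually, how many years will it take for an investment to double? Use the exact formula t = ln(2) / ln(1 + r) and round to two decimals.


Doubling condition: (1 + r)^t = 2
Take ln of both sides: t × ln(1 + r) = ln(2)
t = ln(2) / ln(1 + r)
t = 0.693147 / 0.059400
t = 11.67

t = ln(2) / ln(1 + r) = 11.67 years


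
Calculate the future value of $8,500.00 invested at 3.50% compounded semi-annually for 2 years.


Compound interest formula: A = P(1 + r/n)^(nt)
A = $8,500.00 × (1 + 0.035/2)^(2 × 2)
Growth factor: (1 + 0.035/2)^4 = 1.071859
A = $8,500.00 × 1.071859
A = $9,110.80

A = P(1 + r/n)^(nt) = $9,110.80


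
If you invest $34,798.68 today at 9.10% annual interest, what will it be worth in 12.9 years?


Future value formula: FV = PV × (1 + r)^t
FV = $34,798.68 × (1 + 0.091)^12.9
FV = $34,798.68 × 3.0756668
FV = $107,029.14

FV = PV × (1 + r)^t = $107,029.14


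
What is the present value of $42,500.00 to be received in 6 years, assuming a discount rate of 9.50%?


Present value formula: PV = FV / (1 + r)^t
PV = $42,500.00 / (1 + 0.095)^6
PV = $42,500.00 / 1.723791
PV = $24,654.96

PV = FV / (1 + r)^t = $24,654.96


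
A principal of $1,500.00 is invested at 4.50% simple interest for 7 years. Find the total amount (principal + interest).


Total amount formula: A = P(1 + rt) = P + P·r·t
Interest: I = P × r × t = $1,500.00 × 0.045 × 7 = $472.50
A = P + I = $1,500.00 + $472.50 = $1,972.50

A = P + I = P(1 + rt) = $1,972.50


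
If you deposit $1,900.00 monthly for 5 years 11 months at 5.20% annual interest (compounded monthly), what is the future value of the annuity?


Future value of an ordinary annuity: FV = PMT × ((1 + r)^n − 1) / r
Monthly rate r = 0.052/12 ≈ 0.00433333, n = 71
FV = $1,900.00 × ((1 + 0.052/12)^71 − 1) / (0.052/12)
FV = $1,900.00 × 82.925458
FV = $157,558.37

FV = PMT × ((1+r)^n - 1)/r = $157,558.37


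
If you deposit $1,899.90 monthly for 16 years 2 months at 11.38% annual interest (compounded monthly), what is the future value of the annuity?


Future value of an ordinary annuity: FV = PMT × ((1 + r)^n − 1) / r
Monthly rate r = 0.1138/12 ≈ 0.00948333, n = 194
FV = $1,899.90 × ((1 + 0.1138/12)^194 − 1) / (0.1138/12)
FV = $1,899.90 × 552.625773
FV = $1,049,933.71

FV = PMT × ((1+r)^n - 1)/r = $1,049,933.71


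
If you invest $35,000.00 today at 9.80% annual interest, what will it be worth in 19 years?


Future value formula: FV = PV × (1 + r)^t
FV = $35,000.00 × (1 + 0.098)^19
FV = $35,000.00 × 5.908054
FV = $206,781.89

FV = PV × (1 + r)^t = $206,781.89


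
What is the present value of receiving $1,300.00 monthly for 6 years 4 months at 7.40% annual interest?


Present value of an ordinary annuity: PV = PMT × (1 − (1 + r)^(−n)) / r
Monthly rate r = 0.074/12 ≈ 0.00616667, n = 76
PV = $1,300.00 × (1 − (1 + 0.074/12)^(−76)) / (0.074/12)
PV = $1,300.00 × 60.529058
PV = $78,687.78

PV = PMT × (1-(1+r)^(-n))/r = $78,687.78


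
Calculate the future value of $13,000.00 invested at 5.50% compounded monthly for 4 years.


Compound interest formula: A = P(1 + r/n)^(nt)
A = $13,000.00 × (1 + 0.055/12)^(12 × 4)
Growth factor: (1 + 0.055/12)^48 = 1.245451
A = $13,000.00 × 1.245451
A = $16,190.86

A = P(1 + r/n)^(nt) = $16,190.86


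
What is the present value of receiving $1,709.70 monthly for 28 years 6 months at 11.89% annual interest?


Present value of an ordinary annuity: PV = PMT × (1 − (1 + r)^(−n)) / r
Monthly rate r = 0.1189/12 ≈ 0.00990833, n = 342
PV = $1,709.70 × (1 − (1 + 0.1189/12)^(−342)) / (0.1189/12)
PV = $1,709.70 × 97.461206
PV = $166,629.42

PV = PMT × (1-(1+r)^(-n))/r = $166,629.42


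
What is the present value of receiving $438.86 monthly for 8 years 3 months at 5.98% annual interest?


Present value of an ordinary annuity: PV = PMT × (1 − (1 + r)^(−n)) / r
Monthly rate r = 0.0598/12 ≈ 0.00498333, n = 99
PV = $438.86 × (1 − (1 + 0.0598/12)^(−99)) / (0.0598/12)
PV = $438.86 × 77.994770
PV = $34,228.78

PV = PMT × (1-(1+r)^(-n))/r = $34,228.78


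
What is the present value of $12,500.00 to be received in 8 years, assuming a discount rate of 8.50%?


Present value formula: PV = FV / (1 + r)^t
PV = $12,500.00 / (1 + 0.085)^8
PV = $12,500.00 / 1.920604
PV = $6,508.37

PV = FV / (1 + r)^t = $6,508.37


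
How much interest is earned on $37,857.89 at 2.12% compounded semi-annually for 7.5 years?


Compound interest earned = final amount − principal.
A = P(1 + r/n)^(nt) = $37,857.89 × (1 + 0.0212/2)^(2 × 7.5) = $44,345.12
Interest = A − P = $44,345.12 − $37,857.89 = $6,487.23

Interest = A - P = $6,487.23


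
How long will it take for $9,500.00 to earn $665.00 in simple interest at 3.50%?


Rearrange the simple interest formula for t:
I = P × r × t  ⇒  t = I / (P × r)
t = $665.00 / ($9,500.00 × 0.035)
t = 2

t = I/(P×r) = 2 years


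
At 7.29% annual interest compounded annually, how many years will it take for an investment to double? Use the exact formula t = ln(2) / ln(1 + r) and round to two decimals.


Doubling condition: (1 + r)^t = 2
Take ln of both sides: t × ln(1 + r) = ln(2)
t = ln(2) / ln(1 + r)
t = 0.693147 / 0.070365
t = 9.85

t = ln(2) / ln(1 + r) = 9.85 years


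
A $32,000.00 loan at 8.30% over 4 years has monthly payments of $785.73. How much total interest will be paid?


Total paid over the life of the loan = PMT × n.
Total paid = $785.73 × 48 = $37,715.04
Total interest = total paid − principal = $37,715.04 − $32,000.00 = $5,715.04

Total interest = (PMT × n) - PV = $5,715.04


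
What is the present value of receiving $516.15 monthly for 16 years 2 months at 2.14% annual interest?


Present value of an ordinary annuity: PV = PMT × (1 − (1 + r)^(−n)) / r
Monthly rate r = 0.0214/12 ≈ 0.00178333, n = 194
PV = $516.15 × (1 − (1 + 0.0214/12)^(−194)) / (0.0214/12)
PV = $516.15 × 163.876199
PV = $84,584.70

PV = PMT × (1-(1+r)^(-n))/r = $84,584.70


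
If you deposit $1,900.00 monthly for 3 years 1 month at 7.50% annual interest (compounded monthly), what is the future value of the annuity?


Future value of an ordinary annuity: FV = PMT × ((1 + r)^n − 1) / r
Monthly rate r = 0.075/12 = 0.00625, n = 37
FV = $1,900.00 × ((1 + 0.075/12)^37 − 1) / (0.075/12)
FV = $1,900.00 × 41.482828
FV = $78,817.37

FV = PMT × ((1+r)^n - 1)/r = $78,817.37


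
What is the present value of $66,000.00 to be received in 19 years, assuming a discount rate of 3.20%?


Present value formula: PV = FV / (1 + r)^t
PV = $66,000.00 / (1 + 0.032)^19
PV = $66,000.00 / 1.8193416
PV = $36,276.86

PV = FV / (1 + r)^t = $36,276.86


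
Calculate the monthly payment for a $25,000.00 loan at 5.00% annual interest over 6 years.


Loan payment formula: PMT = PV × r / (1 − (1 + r)^(−n))
Monthly rate r = 0.05/12 ≈ 0.00416667, n = 72 months
Denominator: 1 − (1 + 0.05/12)^(−72) = 0.258720
PMT = $25,000.00 × (0.05/12) / 0.258720
PMT = $402.62 per month

PMT = PV × r / (1-(1+r)^(-n)) = $402.62/month


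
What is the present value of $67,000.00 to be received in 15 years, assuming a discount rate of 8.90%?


Present value formula: PV = FV / (1 + r)^t
PV = $67,000.00 / (1 + 0.089)^15
PV = $67,000.00 / 3.592677
PV = $18,649.05

PV = FV / (1 + r)^t = $18,649.05


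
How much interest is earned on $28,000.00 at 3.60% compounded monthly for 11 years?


Compound interest earned = final amount − principal.
A = P(1 + r/n)^(nt) = $28,000.00 × (1 + 0.036/12)^(12 × 11) = $41,579.68
Interest = A − P = $41,579.68 − $28,000.00 = $13,579.68

Interest = A - P = $13,579.68


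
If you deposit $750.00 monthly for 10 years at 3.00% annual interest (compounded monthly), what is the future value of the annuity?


Future value of an ordinary annuity: FV = PMT × ((1 + r)^n − 1) / r
Monthly rate r = 0.03/12 = 0.0025, n = 120
FV = $750.00 × ((1 + 0.03/12)^120 − 1) / (0.03/12)
FV = $750.00 × 139.741419
FV = $104,806.06

FV = PMT × ((1+r)^n - 1)/r = $104,806.06


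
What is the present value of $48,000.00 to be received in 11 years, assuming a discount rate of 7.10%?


Present value formula: PV = FV / (1 + r)^t
PV = $48,000.00 / (1 + 0.071)^11
PV = $48,000.00 / 2.126592
PV = $22,571.33

PV = FV / (1 + r)^t = $22,571.33


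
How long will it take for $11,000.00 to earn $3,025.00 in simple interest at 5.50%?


Rearrange the simple interest formula for t:
I = P × r × t  ⇒  t = I / (P × r)
t = $3,025.00 / ($11,000.00 × 0.055)
t = 5

t = I/(P×r) = 5 years


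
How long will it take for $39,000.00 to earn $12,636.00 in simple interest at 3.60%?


Rearrange the simple interest formula for t:
I = P × r × t  ⇒  t = I / (P × r)
t = $12,636.00 / ($39,000.00 × 0.036)
t = 9

t = I/(P×r) = 9 years


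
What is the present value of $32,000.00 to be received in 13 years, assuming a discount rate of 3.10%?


Present value formula: PV = FV / (1 + r)^t
PV = $32,000.00 / (1 + 0.031)^13
PV = $32,000.00 / 1.487177
PV = $21,517.28

PV = FV / (1 + r)^t = $21,517.28


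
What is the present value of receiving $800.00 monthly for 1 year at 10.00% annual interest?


Present value of an ordinary annuity: PV = PMT × (1 − (1 + r)^(−n)) / r
Monthly rate r = 0.1/12 ≈ 0.00833333, n = 12
PV = $800.00 × (1 − (1 + 0.1/12)^(−12)) / (0.1/12)
PV = $800.00 × 11.374508
PV = $9,099.61

PV = PMT × (1-(1+r)^(-n))/r = $9,099.61


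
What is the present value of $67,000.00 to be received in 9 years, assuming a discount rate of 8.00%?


Present value formula: PV = FV / (1 + r)^t
PV = $67,000.00 / (1 + 0.08)^9
PV = $67,000.00 / 1.9990046
PV = $33,516.68

PV = FV / (1 + r)^t = $33,516.68


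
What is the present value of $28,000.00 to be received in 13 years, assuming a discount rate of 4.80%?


Present value formula: PV = FV / (1 + r)^t
PV = $28,000.00 / (1 + 0.048)^13
PV = $28,000.00 / 1.839487
PV = $15,221.64

PV = FV / (1 + r)^t = $15,221.64


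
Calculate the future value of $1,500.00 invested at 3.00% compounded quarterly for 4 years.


Compound interest formula: A = P(1 + r/n)^(nt)
A = $1,500.00 × (1 + 0.03/4)^(4 × 4)
Growth factor: (1 + 0.03/4)^16 = 1.126992
A = $1,500.00 × 1.126992
A = $1,690.49

A = P(1 + r/n)^(nt) = $1,690.49


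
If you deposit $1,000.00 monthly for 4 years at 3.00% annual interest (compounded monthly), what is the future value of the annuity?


Future value of an ordinary annuity: FV = PMT × ((1 + r)^n − 1) / r
Monthly rate r = 0.03/12 = 0.0025, n = 48
FV = $1,000.00 × ((1 + 0.03/12)^48 − 1) / (0.03/12)
FV = $1,000.00 × 50.931208
FV = $50,931.21

FV = PMT × ((1+r)^n - 1)/r = $50,931.21


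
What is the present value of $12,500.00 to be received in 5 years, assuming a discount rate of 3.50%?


Present value formula: PV = FV / (1 + r)^t
PV = $12,500.00 / (1 + 0.035)^5
PV = $12,500.00 / 1.1876863
PV = $10,524.66

PV = FV / (1 + r)^t = $10,524.66


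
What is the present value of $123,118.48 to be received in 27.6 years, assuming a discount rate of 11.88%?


Present value formula: PV = FV / (1 + r)^t
PV = $123,118.48 / (1 + 0.1188)^27.6
PV = $123,118.48 / 22.159902
PV = $5,555.91

PV = FV / (1 + r)^t = $5,555.91


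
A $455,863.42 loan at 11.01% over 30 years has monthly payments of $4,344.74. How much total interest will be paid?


Total paid over the life of the loan = PMT × n.
Total paid = $4,344.74 × 360 = $1,564,106.40
Total interest = total paid − principal = $1,564,106.40 − $455,863.42 = $1,108,242.98

Total interest = (PMT × n) - PV = $1,108,242.98


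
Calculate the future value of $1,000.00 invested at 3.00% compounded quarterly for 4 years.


Compound interest formula: A = P(1 + r/n)^(nt)
A = $1,000.00 × (1 + 0.03/4)^(4 × 4)
Growth factor: (1 + 0.03/4)^16 = 1.126992
A = $1,000.00 × 1.126992
A = $1,126.99

A = P(1 + r/n)^(nt) = $1,126.99


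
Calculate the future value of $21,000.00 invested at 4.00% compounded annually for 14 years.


Compound interest formula: A = P(1 + r/n)^(nt)
A = $21,000.00 × (1 + 0.04/1)^(1 × 14)
Growth factor: (1 + 0.04/1)^14 = 1.73167645
A = $21,000.00 × 1.73167645
A = $36,365.21

A = P(1 + r/n)^(nt) = $36,365.21


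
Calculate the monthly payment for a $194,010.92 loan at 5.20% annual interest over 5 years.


Loan payment formula: PMT = PV × r / (1 − (1 + r)^(−n))
Monthly rate r = 0.052/12 ≈ 0.00433333, n = 60 months
Denominator: 1 − (1 + 0.052/12)^(−60) = 0.228515
PMT = $194,010.92 × (0.052/12) / 0.228515
PMT = $3,679.03 per month

PMT = PV × r / (1-(1+r)^(-n)) = $3,679.03/month


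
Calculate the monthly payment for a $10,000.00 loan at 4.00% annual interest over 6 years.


Loan payment formula: PMT = PV × r / (1 − (1 + r)^(−n))
Monthly rate r = 0.04/12 ≈ 0.00333333, n = 72 months
Denominator: 1 − (1 + 0.04/12)^(−72) = 0.213058
PMT = $10,000.00 × (0.04/12) / 0.213058
PMT = $156.45 per month

PMT = PV × r / (1-(1+r)^(-n)) = $156.45/month


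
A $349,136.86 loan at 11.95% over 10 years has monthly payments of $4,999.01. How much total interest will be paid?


Total paid over the life of the loan = PMT × n.
Total paid = $4,999.01 × 120 = $599,881.20
Total interest = total paid − principal = $599,881.20 − $349,136.86 = $250,744.34

Total interest = (PMT × n) - PV = $250,744.34


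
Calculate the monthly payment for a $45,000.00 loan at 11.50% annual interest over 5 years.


Loan payment formula: PMT = PV × r / (1 − (1 + r)^(−n))
Monthly rate r = 0.115/12 ≈ 0.00958333, n = 60 months
Denominator: 1 − (1 + 0.115/12)^(−60) = 0.435752
PMT = $45,000.00 × (0.115/12) / 0.435752
PMT = $989.67 per month

PMT = PV × r / (1-(1+r)^(-n)) = $989.67/month


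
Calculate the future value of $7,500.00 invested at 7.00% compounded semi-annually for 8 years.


Compound interest formula: A = P(1 + r/n)^(nt)
A = $7,500.00 × (1 + 0.07/2)^(2 × 8)
Growth factor: (1 + 0.07/2)^16 = 1.73398604
A = $7,500.00 × 1.73398604
A = $13,004.90

A = P(1 + r/n)^(nt) = $13,004.90


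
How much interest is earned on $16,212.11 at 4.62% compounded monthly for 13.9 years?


Compound interest earned = final amount − principal.
A = P(1 + r/n)^(nt) = $16,212.11 × (1 + 0.0462/12)^(12 × 13.9) = $30,775.09
Interest = A − P = $30,775.09 − $16,212.11 = $14,562.98

Interest = A - P = $14,562.98


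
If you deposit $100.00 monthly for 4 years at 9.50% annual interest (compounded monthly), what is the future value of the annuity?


Future value of an ordinary annuity: FV = PMT × ((1 + r)^n − 1) / r
Monthly rate r = 0.095/12 ≈ 0.00791667, n = 48
FV = $100.00 × ((1 + 0.095/12)^48 − 1) / (0.095/12)
FV = $100.00 × 58.117673
FV = $5,811.77

FV = PMT × ((1+r)^n - 1)/r = $5,811.77


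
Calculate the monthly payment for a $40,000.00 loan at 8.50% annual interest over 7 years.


Loan payment formula: PMT = PV × r / (1 − (1 + r)^(−n))
Monthly rate r = 0.085/12 ≈ 0.00708333, n = 84 months
Denominator: 1 − (1 + 0.085/12)^(−84) = 0.447279
PMT = $40,000.00 × (0.085/12) / 0.447279
PMT = $633.46 per month

PMT = PV × r / (1-(1+r)^(-n)) = $633.46/month


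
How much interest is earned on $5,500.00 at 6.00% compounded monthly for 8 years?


Compound interest earned = final amount − principal.
A = P(1 + r/n)^(nt) = $5,500.00 × (1 + 0.06/12)^(12 × 8) = $8,877.78
Interest = A − P = $8,877.78 − $5,500.00 = $3,377.78

Interest = A - P = $3,377.78


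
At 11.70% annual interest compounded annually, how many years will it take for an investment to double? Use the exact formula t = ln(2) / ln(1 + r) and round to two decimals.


Doubling condition: (1 + r)^t = 2
Take ln of both sides: t × ln(1 + r) = ln(2)
t = ln(2) / ln(1 + r)
t = 0.693147 / 0.110647
t = 6.26

t = ln(2) / ln(1 + r) = 6.26 years


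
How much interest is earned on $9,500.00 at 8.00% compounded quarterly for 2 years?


Compound interest earned = final amount − principal.
A = P(1 + r/n)^(nt) = $9,500.00 × (1 + 0.08/4)^(4 × 2) = $11,130.76
Interest = A − P = $11,130.76 − $9,500.00 = $1,630.76

Interest = A - P = $1,630.76


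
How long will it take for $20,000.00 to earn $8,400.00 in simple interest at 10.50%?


Rearrange the simple interest formula for t:
I = P × r × t  ⇒  t = I / (P × r)
t = $8,400.00 / ($20,000.00 × 0.105)
t = 4

t = I/(P×r) = 4 years


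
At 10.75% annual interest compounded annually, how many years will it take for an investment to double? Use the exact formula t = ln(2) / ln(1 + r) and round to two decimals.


Doubling condition: (1 + r)^t = 2
Take ln of both sides: t × ln(1 + r) = ln(2)
t = ln(2) / ln(1 + r)
t = 0.693147 / 0.102105
t = 6.79

t = ln(2) / ln(1 + r) = 6.79 years


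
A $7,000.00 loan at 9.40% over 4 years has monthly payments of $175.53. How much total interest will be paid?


Total paid over the life of the loan = PMT × n.
Total paid = $175.53 × 48 = $8,425.44
Total interest = total paid − principal = $8,425.44 − $7,000.00 = $1,425.44

Total interest = (PMT × n) - PV = $1,425.44


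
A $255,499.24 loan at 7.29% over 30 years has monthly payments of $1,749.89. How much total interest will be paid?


Total paid over the life of the loan = PMT × n.
Total paid = $1,749.89 × 360 = $629,960.40
Total interest = total paid − principal = $629,960.40 − $255,499.24 = $374,461.16

Total interest = (PMT × n) - PV = $374,461.16


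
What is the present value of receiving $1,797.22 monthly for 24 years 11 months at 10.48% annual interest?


Present value of an ordinary annuity: PV = PMT × (1 − (1 + r)^(−n)) / r
Monthly rate r = 0.1048/12 ≈ 0.00873333, n = 299
PV = $1,797.22 × (1 − (1 + 0.1048/12)^(−299)) / (0.1048/12)
PV = $1,797.22 × 105.998614
PV = $190,502.83

PV = PMT × (1-(1+r)^(-n))/r = $190,502.83


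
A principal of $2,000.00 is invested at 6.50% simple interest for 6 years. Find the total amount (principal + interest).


Total amount formula: A = P(1 + rt) = P + P·r·t
Interest: I = P × r × t = $2,000.00 × 0.065 × 6 = $780.00
A = P + I = $2,000.00 + $780.00 = $2,780.00

A = P + I = P(1 + rt) = $2,780.00


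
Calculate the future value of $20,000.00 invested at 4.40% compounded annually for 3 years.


Compound interest formula: A = P(1 + r/n)^(nt)
A = $20,000.00 × (1 + 0.044/1)^(1 × 3)
Growth factor: (1 + 0.044/1)^3 = 1.137893
A = $20,000.00 × 1.137893
A = $22,757.86

A = P(1 + r/n)^(nt) = $22,757.86


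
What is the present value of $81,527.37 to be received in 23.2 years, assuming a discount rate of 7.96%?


Present value formula: PV = FV / (1 + r)^t
PV = $81,527.37 / (1 + 0.0796)^23.2
PV = $81,527.37 / 5.911514
PV = $13,791.28

PV = FV / (1 + r)^t = $13,791.28


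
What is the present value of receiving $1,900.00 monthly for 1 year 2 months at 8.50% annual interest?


Present value of an ordinary annuity: PV = PMT × (1 − (1 + r)^(−n)) / r
Monthly rate r = 0.085/12 ≈ 0.00708333, n = 14
PV = $1,900.00 × (1 − (1 + 0.085/12)^(−14)) / (0.085/12)
PV = $1,900.00 × 13.283522
PV = $25,238.69

PV = PMT × (1-(1+r)^(-n))/r = $25,238.69


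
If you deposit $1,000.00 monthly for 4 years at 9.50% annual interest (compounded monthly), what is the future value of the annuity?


Future value of an ordinary annuity: FV = PMT × ((1 + r)^n − 1) / r
Monthly rate r = 0.095/12 ≈ 0.00791667, n = 48
FV = $1,000.00 × ((1 + 0.095/12)^48 − 1) / (0.095/12)
FV = $1,000.00 × 58.117673
FV = $58,117.67

FV = PMT × ((1+r)^n - 1)/r = $58,117.67


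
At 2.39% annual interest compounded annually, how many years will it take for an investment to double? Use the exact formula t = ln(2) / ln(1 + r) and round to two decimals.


Doubling condition: (1 + r)^t = 2
Take ln of both sides: t × ln(1 + r) = ln(2)
t = ln(2) / ln(1 + r)
t = 0.693147 / 0.023619
t = 29.35

t = ln(2) / ln(1 + r) = 29.35 years


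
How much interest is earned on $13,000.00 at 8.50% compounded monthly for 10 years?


Compound interest earned = final amount − principal.
A = P(1 + r/n)^(nt) = $13,000.00 × (1 + 0.085/12)^(12 × 10) = $30,324.41
Interest = A − P = $30,324.41 − $13,000.00 = $17,324.41

Interest = A - P = $17,324.41


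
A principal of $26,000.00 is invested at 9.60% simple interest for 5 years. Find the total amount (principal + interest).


Total amount formula: A = P(1 + rt) = P + P·r·t
Interest: I = P × r × t = $26,000.00 × 0.096 × 5 = $12,480.00
A = P + I = $26,000.00 + $12,480.00 = $38,480.00

A = P + I = P(1 + rt) = $38,480.00


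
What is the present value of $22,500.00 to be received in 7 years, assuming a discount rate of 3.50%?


Present value formula: PV = FV / (1 + r)^t
PV = $22,500.00 / (1 + 0.035)^7
PV = $22,500.00 / 1.272279
PV = $17,684.80

PV = FV / (1 + r)^t = $17,684.80


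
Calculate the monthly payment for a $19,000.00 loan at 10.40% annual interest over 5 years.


Loan payment formula: PMT = PV × r / (1 − (1 + r)^(−n))
Monthly rate r = 0.104/12 ≈ 0.00866667, n = 60 months
Denominator: 1 − (1 + 0.104/12)^(−60) = 0.404146
PMT = $19,000.00 × (0.104/12) / 0.404146
PMT = $407.44 per month

PMT = PV × r / (1-(1+r)^(-n)) = $407.44/month


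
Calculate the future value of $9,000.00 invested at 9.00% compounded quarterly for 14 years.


Compound interest formula: A = P(1 + r/n)^(nt)
A = $9,000.00 × (1 + 0.09/4)^(4 × 14)
Growth factor: (1 + 0.09/4)^56 = 3.476528
A = $9,000.00 × 3.476528
A = $31,288.75

A = P(1 + r/n)^(nt) = $31,288.75


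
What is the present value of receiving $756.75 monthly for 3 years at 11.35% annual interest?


Present value of an ordinary annuity: PV = PMT × (1 − (1 + r)^(−n)) / r
Monthly rate r = 0.1135/12 ≈ 0.00945833, n = 36
PV = $756.75 × (1 − (1 + 0.1135/12)^(−36)) / (0.1135/12)
PV = $756.75 × 30.390783
PV = $22,998.23

PV = PMT × (1-(1+r)^(-n))/r = $22,998.23


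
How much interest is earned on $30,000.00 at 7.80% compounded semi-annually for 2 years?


Compound interest earned = final amount − principal.
A = P(1 + r/n)^(nt) = $30,000.00 × (1 + 0.078/2)^(2 × 2) = $34,960.97
Interest = A − P = $34,960.97 − $30,000.00 = $4,960.97

Interest = A - P = $4,960.97


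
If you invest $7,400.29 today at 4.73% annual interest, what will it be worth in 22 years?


Future value formula: FV = PV × (1 + r)^t
FV = $7,400.29 × (1 + 0.0473)^22
FV = $7,400.29 × 2.764167
FV = $20,455.64

FV = PV × (1 + r)^t = $20,455.64


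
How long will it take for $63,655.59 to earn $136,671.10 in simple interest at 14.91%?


Rearrange the simple interest formula for t:
I = P × r × t  ⇒  t = I / (P × r)
t = $136,671.10 / ($63,655.59 × 0.1491)
t = 14.4

t = I/(P×r) = 14.4 years


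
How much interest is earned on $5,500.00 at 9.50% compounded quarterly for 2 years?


Compound interest earned = final amount − principal.
A = P(1 + r/n)^(nt) = $5,500.00 × (1 + 0.095/4)^(4 × 2) = $6,636.12
Interest = A − P = $6,636.12 − $5,500.00 = $1,136.12

Interest = A - P = $1,136.12


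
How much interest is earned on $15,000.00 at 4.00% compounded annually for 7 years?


Compound interest earned = final amount − principal.
A = P(1 + r/n)^(nt) = $15,000.00 × (1 + 0.04/1)^(1 × 7) = $19,738.98
Interest = A − P = $19,738.98 − $15,000.00 = $4,738.98

Interest = A - P = $4,738.98


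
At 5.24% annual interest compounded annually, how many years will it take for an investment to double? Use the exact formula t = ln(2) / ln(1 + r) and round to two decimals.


Doubling condition: (1 + r)^t = 2
Take ln of both sides: t × ln(1 + r) = ln(2)
t = ln(2) / ln(1 + r)
t = 0.693147 / 0.051073
t = 13.57

t = ln(2) / ln(1 + r) = 13.57 years


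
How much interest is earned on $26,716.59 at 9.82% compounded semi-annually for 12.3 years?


Compound interest earned = final amount − principal.
A = P(1 + r/n)^(nt) = $26,716.59 × (1 + 0.0982/2)^(2 × 12.3) = $86,871.33
Interest = A − P = $86,871.33 − $26,716.59 = $60,154.74

Interest = A - P = $60,154.74


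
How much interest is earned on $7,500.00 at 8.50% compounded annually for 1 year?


Compound interest earned = final amount − principal.
A = P(1 + r/n)^(nt) = $7,500.00 × (1 + 0.085/1)^(1 × 1) = $8,137.50
Interest = A − P = $8,137.50 − $7,500.00 = $637.50

Interest = A - P = $637.50


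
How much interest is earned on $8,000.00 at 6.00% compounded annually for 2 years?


Compound interest earned = final amount − principal.
A = P(1 + r/n)^(nt) = $8,000.00 × (1 + 0.06/1)^(1 × 2) = $8,988.80
Interest = A − P = $8,988.80 − $8,000.00 = $988.80

Interest = A - P = $988.80


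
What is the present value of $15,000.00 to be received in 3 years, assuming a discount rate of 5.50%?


Present value formula: PV = FV / (1 + r)^t
PV = $15,000.00 / (1 + 0.055)^3
PV = $15,000.00 / 1.1742414
PV = $12,774.20

PV = FV / (1 + r)^t = $12,774.20


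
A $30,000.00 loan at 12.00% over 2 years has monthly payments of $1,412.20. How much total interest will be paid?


Total paid over the life of the loan = PMT × n.
Total paid = $1,412.20 × 24 = $33,892.80
Total interest = total paid − principal = $33,892.80 − $30,000.00 = $3,892.80

Total interest = (PMT × n) - PV = $3,892.80


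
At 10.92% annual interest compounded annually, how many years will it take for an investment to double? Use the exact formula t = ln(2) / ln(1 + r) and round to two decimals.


Doubling condition: (1 + r)^t = 2
Take ln of both sides: t × ln(1 + r) = ln(2)
t = ln(2) / ln(1 + r)
t = 0.693147 / 0.103639
t = 6.69

t = ln(2) / ln(1 + r) = 6.69 years


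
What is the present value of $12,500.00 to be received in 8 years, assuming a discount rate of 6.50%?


Present value formula: PV = FV / (1 + r)^t
PV = $12,500.00 / (1 + 0.065)^8
PV = $12,500.00 / 1.654996
PV = $7,552.89

PV = FV / (1 + r)^t = $7,552.89


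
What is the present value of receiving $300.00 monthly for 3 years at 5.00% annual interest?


Present value of an ordinary annuity: PV = PMT × (1 − (1 + r)^(−n)) / r
Monthly rate r = 0.05/12 ≈ 0.00416667, n = 36
PV = $300.00 × (1 − (1 + 0.05/12)^(−36)) / (0.05/12)
PV = $300.00 × 33.365701
PV = $10,009.71

PV = PMT × (1-(1+r)^(-n))/r = $10,009.71


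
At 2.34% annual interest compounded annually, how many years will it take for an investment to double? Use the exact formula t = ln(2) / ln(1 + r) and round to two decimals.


Doubling condition: (1 + r)^t = 2
Take ln of both sides: t × ln(1 + r) = ln(2)
t = ln(2) / ln(1 + r)
t = 0.693147 / 0.023130
t = 29.97

t = ln(2) / ln(1 + r) = 29.97 years


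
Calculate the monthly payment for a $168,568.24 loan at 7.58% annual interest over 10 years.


Loan payment formula: PMT = PV × r / (1 − (1 + r)^(−n))
Monthly rate r = 0.0758/12 ≈ 0.00631667, n = 120 months
Denominator: 1 − (1 + 0.0758/12)^(−120) = 0.530279
PMT = $168,568.24 × (0.0758/12) / 0.530279
PMT = $2,007.98 per month

PMT = PV × r / (1-(1+r)^(-n)) = $2,007.98/month


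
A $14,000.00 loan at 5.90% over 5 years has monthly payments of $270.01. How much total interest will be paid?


Total paid over the life of the loan = PMT × n.
Total paid = $270.01 × 60 = $16,200.60
Total interest = total paid − principal = $16,200.60 − $14,000.00 = $2,200.60

Total interest = (PMT × n) - PV = $2,200.60


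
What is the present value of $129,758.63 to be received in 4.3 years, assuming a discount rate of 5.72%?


Present value formula: PV = FV / (1 + r)^t
PV = $129,758.63 / (1 + 0.0572)^4.3
PV = $129,758.63 / 1.2702107
PV = $102,155.20

PV = FV / (1 + r)^t = $102,155.20


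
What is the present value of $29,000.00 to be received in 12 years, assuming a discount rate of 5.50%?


Present value formula: PV = FV / (1 + r)^t
PV = $29,000.00 / (1 + 0.055)^12
PV = $29,000.00 / 1.9012075
PV = $15,253.46

PV = FV / (1 + r)^t = $15,253.46


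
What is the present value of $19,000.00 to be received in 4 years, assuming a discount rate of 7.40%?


Present value formula: PV = FV / (1 + r)^t
PV = $19,000.00 / (1 + 0.074)^4
PV = $19,000.00 / 1.330507
PV = $14,280.27

PV = FV / (1 + r)^t = $14,280.27


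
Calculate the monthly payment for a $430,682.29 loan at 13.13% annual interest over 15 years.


Loan payment formula: PMT = PV × r / (1 − (1 + r)^(−n))
Monthly rate r = 0.1313/12 ≈ 0.01094167, n = 180 months
Denominator: 1 − (1 + 0.1313/12)^(−180) = 0.858973
PMT = $430,682.29 × (0.1313/12) / 0.858973
PMT = $5,486.07 per month

PMT = PV × r / (1-(1+r)^(-n)) = $5,486.07/month


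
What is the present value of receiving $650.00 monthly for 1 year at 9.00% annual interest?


Present value of an ordinary annuity: PV = PMT × (1 − (1 + r)^(−n)) / r
Monthly rate r = 0.09/12 = 0.0075, n = 12
PV = $650.00 × (1 − (1 + 0.09/12)^(−12)) / (0.09/12)
PV = $650.00 × 11.434913
PV = $7,432.69

PV = PMT × (1-(1+r)^(-n))/r = $7,432.69


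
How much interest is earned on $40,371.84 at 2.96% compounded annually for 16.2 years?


Compound interest earned = final amount − principal.
A = P(1 + r/n)^(nt) = $40,371.84 × (1 + 0.0296/1)^(1 × 16.2) = $64,760.29
Interest = A − P = $64,760.29 − $40,371.84 = $24,388.45

Interest = A - P = $24,388.45


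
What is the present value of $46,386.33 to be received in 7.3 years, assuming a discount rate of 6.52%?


Present value formula: PV = FV / (1 + r)^t
PV = $46,386.33 / (1 + 0.0652)^7.3
PV = $46,386.33 / 1.5857965
PV = $29,251.12

PV = FV / (1 + r)^t = $29,251.12


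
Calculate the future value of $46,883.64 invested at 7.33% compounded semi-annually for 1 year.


Compound interest formula: A = P(1 + r/n)^(nt)
A = $46,883.64 × (1 + 0.0733/2)^(2 × 1)
Growth factor: (1 + 0.0733/2)^2 = 1.07464322
A = $46,883.64 × 1.07464322
A = $50,383.19

A = P(1 + r/n)^(nt) = $50,383.19


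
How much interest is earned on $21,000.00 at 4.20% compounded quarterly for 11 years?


Compound interest earned = final amount − principal.
A = P(1 + r/n)^(nt) = $21,000.00 × (1 + 0.042/4)^(4 × 11) = $33,251.96
Interest = A − P = $33,251.96 − $21,000.00 = $12,251.96

Interest = A - P = $12,251.96


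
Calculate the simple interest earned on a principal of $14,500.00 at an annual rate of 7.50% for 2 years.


Simple interest formula: I = P × r × t
I = $14,500.00 × 0.075 × 2
I = $2,175.00

I = P × r × t = $2,175.00


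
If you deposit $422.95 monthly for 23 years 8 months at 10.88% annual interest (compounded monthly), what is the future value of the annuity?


Future value of an ordinary annuity: FV = PMT × ((1 + r)^n − 1) / r
Monthly rate r = 0.1088/12 ≈ 0.00906667, n = 284
FV = $422.95 × ((1 + 0.1088/12)^284 − 1) / (0.1088/12)
FV = $422.95 × 1321.209966
FV = $558,805.76

FV = PMT × ((1+r)^n - 1)/r = $558,805.76


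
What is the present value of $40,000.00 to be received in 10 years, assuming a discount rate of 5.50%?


Present value formula: PV = FV / (1 + r)^t
PV = $40,000.00 / (1 + 0.055)^10
PV = $40,000.00 / 1.7081445
PV = $23,417.22

PV = FV / (1 + r)^t = $23,417.22


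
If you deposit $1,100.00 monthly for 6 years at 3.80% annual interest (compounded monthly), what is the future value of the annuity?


Future value of an ordinary annuity: FV = PMT × ((1 + r)^n − 1) / r
Monthly rate r = 0.038/12 ≈ 0.00316667, n = 72
FV = $1,100.00 × ((1 + 0.038/12)^72 − 1) / (0.038/12)
FV = $1,100.00 × 80.726184
FV = $88,798.80

FV = PMT × ((1+r)^n - 1)/r = $88,798.80


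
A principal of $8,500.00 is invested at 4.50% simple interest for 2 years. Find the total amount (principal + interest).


Total amount formula: A = P(1 + rt) = P + P·r·t
Interest: I = P × r × t = $8,500.00 × 0.045 × 2 = $765.00
A = P + I = $8,500.00 + $765.00 = $9,265.00

A = P + I = P(1 + rt) = $9,265.00


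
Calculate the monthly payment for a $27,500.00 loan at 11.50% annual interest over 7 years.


Loan payment formula: PMT = PV × r / (1 − (1 + r)^(−n))
Monthly rate r = 0.115/12 ≈ 0.00958333, n = 84 months
Denominator: 1 − (1 + 0.115/12)^(−84) = 0.551195
PMT = $27,500.00 × (0.115/12) / 0.551195
PMT = $478.13 per month

PMT = PV × r / (1-(1+r)^(-n)) = $478.13/month
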